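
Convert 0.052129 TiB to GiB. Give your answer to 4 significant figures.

1 TiB = 1024.00 gibibytes.
Then 0.052129 × 1024.00 ≈ 53.38 GiB.

53.38 gibibytes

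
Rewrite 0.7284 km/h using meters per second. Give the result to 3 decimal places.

1 km/h = 0.277778 meters per second.
Then 0.7284 × 0.277778 ≈ 0.202 m/s.

0.202 meters per second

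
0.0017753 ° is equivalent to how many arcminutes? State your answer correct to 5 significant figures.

1 ° = 60.0000 arcmin.
So 0.0017753 × 60.0000 ≈ 0.10652 arcmin.

0.10652 arcmin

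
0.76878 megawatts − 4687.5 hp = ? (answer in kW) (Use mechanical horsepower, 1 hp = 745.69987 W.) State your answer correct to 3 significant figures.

-2730 kW

0.76878 MW = 768.780 kW and 4687.5 hp = 3495.47 kW.
768.780 − 3495.47 ≈ -2730 kW.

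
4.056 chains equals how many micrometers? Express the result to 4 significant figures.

8.159 × 10^7 μm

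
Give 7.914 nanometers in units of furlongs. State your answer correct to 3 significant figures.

1 nanometer = 4.97097 × 10^-12 furlong.
7.914 × 4.97097 × 10^-12 ≈ 3.93 × 10^-11 furlong.

3.93 × 10^-11 furlongs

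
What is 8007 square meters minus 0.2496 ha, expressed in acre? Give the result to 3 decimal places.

1.362 acre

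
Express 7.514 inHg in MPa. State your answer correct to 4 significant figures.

0.02545 MPa

1 inch of mercury = 0.00338639 MPa.
So 7.514 × 0.00338639 ≈ 0.02545 MPa.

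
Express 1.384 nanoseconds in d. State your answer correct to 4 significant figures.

1 ns = 1.15741 × 10^-14 d.
So 1.384 × 1.15741 × 10^-14 ≈ 1.602 × 10^-14 d.

1.602 × 10^-14 days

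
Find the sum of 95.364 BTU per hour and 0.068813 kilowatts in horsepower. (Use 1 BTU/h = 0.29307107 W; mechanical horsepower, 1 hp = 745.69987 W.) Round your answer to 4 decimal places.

0.1298 horsepower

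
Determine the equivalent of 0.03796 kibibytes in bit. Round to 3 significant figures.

311 bit

1 kibibyte = 8192.00 bit.
Thus 0.03796 × 8192.00 ≈ 311 bit.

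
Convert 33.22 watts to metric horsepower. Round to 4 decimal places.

0.0452 metric horsepower

1 W = 0.00135962 PS.
Then 33.22 × 0.00135962 ≈ 0.0452 PS.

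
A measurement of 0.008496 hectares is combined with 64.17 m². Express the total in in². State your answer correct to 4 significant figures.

231200 square inches

0.008496 ha = 131688 in² and 64.17 m² = 99463.7 in².
131688 + 99463.7 ≈ 231200 in².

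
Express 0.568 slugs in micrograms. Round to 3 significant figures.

1 slug = 1.45939e+10 micrograms.
So 0.568 × 1.45939e+10 ≈ 8.29e+9 μg.

8.29e+9 μg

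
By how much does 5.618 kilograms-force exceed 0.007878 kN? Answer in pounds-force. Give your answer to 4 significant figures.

5.618 kgf = 12.3856 lbf and 0.007878 kN = 1.77104 lbf.
12.3856 − 1.77104 ≈ 10.61 lbf.

10.61 pounds-force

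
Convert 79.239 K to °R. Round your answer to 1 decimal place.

°R = K × 9/5.
Applying the formula gives 142.6 °R.

142.6 °R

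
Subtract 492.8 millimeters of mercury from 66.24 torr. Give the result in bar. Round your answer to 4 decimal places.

-0.5687 bar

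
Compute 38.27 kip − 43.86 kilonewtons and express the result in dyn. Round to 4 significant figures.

1.264 × 10^10 dynes

38.27 kip = 1.70233 × 10^10 dyn and 43.86 kN = 4.38600 × 10^9 dyn.
1.70233 × 10^10 − 4.38600 × 10^9 ≈ 1.264 × 10^10 dyn.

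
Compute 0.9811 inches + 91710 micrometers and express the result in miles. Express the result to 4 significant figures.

7.247e-5 mi

0.9811 in = 1.54845e-5 mi and 91710 μm = 5.69860e-5 mi.
1.54845e-5 + 5.69860e-5 ≈ 7.247e-5 mi.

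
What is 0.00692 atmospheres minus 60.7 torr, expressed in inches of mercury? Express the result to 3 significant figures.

0.00692 atm = 0.207055 inHg and 60.7 torr = 2.38976 inHg.
0.207055 − 2.38976 ≈ -2.18 inHg.

-2.18 inHg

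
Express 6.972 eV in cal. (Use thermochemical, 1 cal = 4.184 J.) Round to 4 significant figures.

2.670 × 10^-19 cal

1 eV = 3.82929 × 10^-20 calories.
6.972 × 3.82929 × 10^-20 ≈ 2.670 × 10^-19 cal.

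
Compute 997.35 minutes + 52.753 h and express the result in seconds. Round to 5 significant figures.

249750 seconds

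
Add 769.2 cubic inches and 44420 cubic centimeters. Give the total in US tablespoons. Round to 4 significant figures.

769.2 in³ = 852.447 US tbsp and 44420 cm³ = 3004.04 US tbsp.
852.447 + 3004.04 ≈ 3856 US tbsp.

3856 US tbsp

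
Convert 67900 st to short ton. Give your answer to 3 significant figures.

1 stone = 0.00700000 short ton.
Thus 67900 × 0.00700000 ≈ 475 short ton.

475 short ton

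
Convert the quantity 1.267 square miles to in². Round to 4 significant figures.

5.086 × 10^9 in²

1 square mile = 4.01449 × 10^9 in².
So 1.267 × 4.01449 × 10^9 ≈ 5.086 × 10^9 in².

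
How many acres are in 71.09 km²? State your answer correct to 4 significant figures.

17570 acres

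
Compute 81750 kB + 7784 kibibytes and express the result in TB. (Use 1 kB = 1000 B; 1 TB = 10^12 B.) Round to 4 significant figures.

81750 kB = 8.17500 × 10^-5 TB and 7784 KiB = 7.97082 × 10^-6 TB.
8.17500 × 10^-5 + 7.97082 × 10^-6 ≈ 8.972 × 10^-5 TB.

8.972 × 10^-5 TB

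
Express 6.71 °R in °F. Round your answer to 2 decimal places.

-452.96 degrees Fahrenheit

°R = °F + 459.67.
Applying the formula gives -452.96 °F.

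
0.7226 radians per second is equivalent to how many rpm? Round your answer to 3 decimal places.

1 rad/s = 9.54930 revolutions per minute.
Then 0.7226 × 9.54930 ≈ 6.900 rpm.

6.900 rpm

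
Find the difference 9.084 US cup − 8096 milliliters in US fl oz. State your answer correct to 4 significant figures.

-201.1 US fl oz

9.084 US cup = 72.6720 US fl oz and 8096 mL = 273.758 US fl oz.
72.6720 − 273.758 ≈ -201.1 US fl oz.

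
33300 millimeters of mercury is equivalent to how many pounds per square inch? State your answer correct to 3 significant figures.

1 millimeter of mercury = 0.0193368 psi.
So 33300 × 0.0193368 ≈ 644 psi.

644 pounds per square inch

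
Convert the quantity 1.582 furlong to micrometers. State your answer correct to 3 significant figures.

3.18 × 10^8 μm

1 furlong = 2.01168 × 10^8 μm.
Thus 1.582 × 2.01168 × 10^8 ≈ 3.18 × 10^8 μm.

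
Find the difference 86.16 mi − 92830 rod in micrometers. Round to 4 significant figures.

-3.282 × 10^11 μm

86.16 mi = 1.38661 × 10^11 μm and 92830 rod = 4.66861 × 10^11 μm.
1.38661 × 10^11 − 4.66861 × 10^11 ≈ -3.282 × 10^11 μm.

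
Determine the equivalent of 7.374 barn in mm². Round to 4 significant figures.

1 barn = 1.00000e-22 square millimeters.
Thus 7.374 × 1.00000e-22 ≈ 7.374e-22 mm².

7.374e-22 mm²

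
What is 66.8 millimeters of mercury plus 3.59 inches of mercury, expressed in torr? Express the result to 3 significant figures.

158 torr

66.8 mmHg = 66.8000 torr and 3.59 inHg = 91.1860 torr.
66.8000 + 91.1860 ≈ 158 torr.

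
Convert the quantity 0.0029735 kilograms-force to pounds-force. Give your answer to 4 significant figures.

0.006555 lbf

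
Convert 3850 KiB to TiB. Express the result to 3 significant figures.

3.59 × 10^-6 tebibytes

1 kibibyte = 9.31323 × 10^-10 tebibytes.
3850 × 9.31323 × 10^-10 ≈ 3.59 × 10^-6 TiB.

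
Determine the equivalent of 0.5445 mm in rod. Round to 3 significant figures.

0.000108 rod

1 millimeter = 0.000198839 rods.
So 0.5445 × 0.000198839 ≈ 0.000108 rod.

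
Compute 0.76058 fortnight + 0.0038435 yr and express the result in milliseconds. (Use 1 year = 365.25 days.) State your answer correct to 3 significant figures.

0.76058 fortnight = 9.19998 × 10^8 ms and 0.0038435 yr = 1.21292 × 10^8 ms.
9.19998 × 10^8 + 1.21292 × 10^8 ≈ 1.04 × 10^9 ms.

1.04 × 10^9 ms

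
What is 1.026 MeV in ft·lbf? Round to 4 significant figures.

1.212e-13 ft·lbf

1 MeV = 1.18170e-13 foot-pounds.
Then 1.026 × 1.18170e-13 ≈ 1.212e-13 ft·lbf.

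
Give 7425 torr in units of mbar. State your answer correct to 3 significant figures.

9900 millibar

1 torr = 1.33322 mbar.
So 7425 × 1.33322 ≈ 9900 mbar.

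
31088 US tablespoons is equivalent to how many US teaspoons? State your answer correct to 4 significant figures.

1 US tbsp = 3.00000 US tsp.
Thus 31088 × 3.00000 ≈ 93260 US tsp.

93260 US tsp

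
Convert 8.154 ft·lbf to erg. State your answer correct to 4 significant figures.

1.106e+8 erg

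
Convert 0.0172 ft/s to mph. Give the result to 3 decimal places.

0.012 miles per hour

1 foot per second = 0.681818 mph.
So 0.0172 × 0.681818 ≈ 0.012 mph.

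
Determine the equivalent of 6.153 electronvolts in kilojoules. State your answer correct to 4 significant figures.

1 electronvolt = 1.60218e-22 kJ.
Then 6.153 × 1.60218e-22 ≈ 9.858e-22 kJ.

9.858e-22 kilojoules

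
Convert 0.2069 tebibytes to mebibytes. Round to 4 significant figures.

217000 mebibytes

1 TiB = 1.04858e+6 MiB.
Thus 0.2069 × 1.04858e+6 ≈ 217000 MiB.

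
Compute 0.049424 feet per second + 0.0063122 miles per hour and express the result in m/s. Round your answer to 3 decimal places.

0.018 meters per second

0.049424 ft/s = 0.0150644 m/s and 0.0063122 mph = 0.00282181 m/s.
0.0150644 + 0.00282181 ≈ 0.018 m/s.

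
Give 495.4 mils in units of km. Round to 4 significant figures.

1 mil = 2.54000 × 10^-8 km.
Thus 495.4 × 2.54000 × 10^-8 ≈ 1.258 × 10^-5 km.

1.258 × 10^-5 km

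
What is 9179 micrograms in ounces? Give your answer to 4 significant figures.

0.0003238 oz

1 μg = 3.52740e-8 ounces.
So 9179 × 3.52740e-8 ≈ 0.0003238 oz.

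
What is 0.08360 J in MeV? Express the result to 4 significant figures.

5.218 × 10^11 MeV

1 J = 6.24151 × 10^12 MeV.
Thus 0.08360 × 6.24151 × 10^12 ≈ 5.218 × 10^11 MeV.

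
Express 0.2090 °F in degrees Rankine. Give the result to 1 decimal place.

°R = °F + 459.67.
Applying the formula gives 459.9 °R.

459.9 degrees Rankine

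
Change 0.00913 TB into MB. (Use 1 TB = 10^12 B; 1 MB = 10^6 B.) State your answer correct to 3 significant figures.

1 TB = 1.00000 × 10^6 MB.
Then 0.00913 × 1.00000 × 10^6 ≈ 9130 MB.

9130 MB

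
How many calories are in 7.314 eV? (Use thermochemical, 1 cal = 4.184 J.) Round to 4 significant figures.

2.801 × 10^-19 cal

1 electronvolt = 3.82929 × 10^-20 cal.
Then 7.314 × 3.82929 × 10^-20 ≈ 2.801 × 10^-19 cal.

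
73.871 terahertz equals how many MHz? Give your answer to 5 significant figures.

1 THz = 1.00000 × 10^6 MHz.
Thus 73.871 × 1.00000 × 10^6 ≈ 7.3871 × 10^7 MHz.

7.3871 × 10^7 megahertz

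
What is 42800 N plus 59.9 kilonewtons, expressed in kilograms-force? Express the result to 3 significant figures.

10500 kgf

42800 N = 4364.39 kgf and 59.9 kN = 6108.10 kgf.
4364.39 + 6108.10 ≈ 10500 kgf.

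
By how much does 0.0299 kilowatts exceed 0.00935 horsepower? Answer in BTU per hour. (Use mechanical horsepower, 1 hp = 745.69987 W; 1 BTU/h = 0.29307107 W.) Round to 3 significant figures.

78.2 BTU/h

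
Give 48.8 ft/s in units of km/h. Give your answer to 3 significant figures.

53.5 kilometers per hour

1 foot per second = 1.09728 kilometers per hour.
48.8 × 1.09728 ≈ 53.5 km/h.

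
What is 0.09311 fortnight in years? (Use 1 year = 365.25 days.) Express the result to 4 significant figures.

1 fortnight = 0.0383299 yr.
Thus 0.09311 × 0.0383299 ≈ 0.003569 yr.

0.003569 years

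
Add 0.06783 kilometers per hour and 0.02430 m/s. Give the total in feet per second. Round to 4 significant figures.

0.06783 km/h = 0.0618165 ft/s and 0.02430 m/s = 0.0797244 ft/s.
0.0618165 + 0.0797244 ≈ 0.1415 ft/s.

0.1415 feet per second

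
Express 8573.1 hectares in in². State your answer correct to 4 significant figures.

1 ha = 1.55000e+7 in².
Thus 8573.1 × 1.55000e+7 ≈ 1.329e+11 in².

1.329e+11 in²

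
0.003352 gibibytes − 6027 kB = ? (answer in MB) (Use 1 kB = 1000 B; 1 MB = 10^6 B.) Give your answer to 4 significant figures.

0.003352 GiB = 3.59918 MB and 6027 kB = 6.02700 MB.
3.59918 − 6.02700 ≈ -2.428 MB.

-2.428 MB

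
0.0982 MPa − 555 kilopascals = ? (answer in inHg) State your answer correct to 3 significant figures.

-135 inches of mercury

0.0982 MPa = 28.9984 inHg and 555 kPa = 163.891 inHg.
28.9984 − 163.891 ≈ -135 inHg.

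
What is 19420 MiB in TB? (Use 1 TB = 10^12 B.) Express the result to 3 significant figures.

0.0204 terabytes

1 MiB = 1.04858e-6 TB.
Then 19420 × 1.04858e-6 ≈ 0.0204 TB.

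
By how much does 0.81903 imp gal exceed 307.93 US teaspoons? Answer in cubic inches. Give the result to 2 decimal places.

0.81903 imp gal = 227.215 in³ and 307.93 US tsp = 92.6196 in³.
227.215 − 92.6196 ≈ 134.60 in³.

134.60 cubic inches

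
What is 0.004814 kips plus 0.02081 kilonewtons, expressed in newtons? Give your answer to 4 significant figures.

0.004814 kip = 21.4137 N and 0.02081 kN = 20.8100 N.
21.4137 + 20.8100 ≈ 42.22 N.

42.22 N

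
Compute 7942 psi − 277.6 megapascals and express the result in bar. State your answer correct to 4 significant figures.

7942 psi = 547.582 bar and 277.6 MPa = 2776.00 bar.
547.582 − 2776.00 ≈ -2228 bar.

-2228 bar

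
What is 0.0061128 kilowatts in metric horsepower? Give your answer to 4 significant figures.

0.008311 metric horsepower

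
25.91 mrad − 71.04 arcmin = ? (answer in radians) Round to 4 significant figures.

25.91 mrad = 0.0259100 rad and 71.04 arcmin = 0.0206647 rad.
0.0259100 − 0.0206647 ≈ 0.005245 rad.

0.005245 rad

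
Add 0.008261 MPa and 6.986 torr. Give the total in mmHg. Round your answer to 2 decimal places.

68.95 mmHg

0.008261 MPa = 61.9626 mmHg and 6.986 torr = 6.98600 mmHg.
61.9626 + 6.98600 ≈ 68.95 mmHg.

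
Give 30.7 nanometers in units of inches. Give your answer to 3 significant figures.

1.21 × 10^-6 in

1 nm = 3.93701 × 10^-8 in.
Thus 30.7 × 3.93701 × 10^-8 ≈ 1.21 × 10^-6 in.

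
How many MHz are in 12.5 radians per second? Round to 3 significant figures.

1 rad/s = 1.59155e-7 MHz.
So 12.5 × 1.59155e-7 ≈ 1.99e-6 MHz.

1.99e-6 megahertz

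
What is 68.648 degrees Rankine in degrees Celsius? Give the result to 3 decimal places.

-235.012 °C

°R = (°C + 273.15) × 9/5.
Applying the formula gives -235.012 °C.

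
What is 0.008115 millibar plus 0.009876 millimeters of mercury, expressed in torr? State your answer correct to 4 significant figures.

0.008115 mbar = 0.00608675 torr and 0.009876 mmHg = 0.00987600 torr.
0.00608675 + 0.00987600 ≈ 0.01596 torr.

0.01596 torr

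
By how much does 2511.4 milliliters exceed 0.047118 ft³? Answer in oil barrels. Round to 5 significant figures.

0.0074042 oil barrels

2511.4 mL = 0.01579623 bbl and 0.047118 ft³ = 0.008392074 bbl.
0.01579623 − 0.008392074 ≈ 0.0074042 bbl.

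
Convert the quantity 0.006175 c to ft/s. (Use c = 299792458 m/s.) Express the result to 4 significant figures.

6.074e+6 feet per second

1 speed of light = 9.83571e+8 ft/s.
Thus 0.006175 × 9.83571e+8 ≈ 6.074e+6 ft/s.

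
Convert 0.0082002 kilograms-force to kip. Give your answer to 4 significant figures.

1.808e-5 kip

1 kilogram-force = 0.00220462 kips.
Thus 0.0082002 × 0.00220462 ≈ 1.808e-5 kip.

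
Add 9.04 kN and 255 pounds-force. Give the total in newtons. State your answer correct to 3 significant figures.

9.04 kN = 9040.00 N and 255 lbf = 1134.30 N.
9040.00 + 1134.30 ≈ 10200 N.

10200 N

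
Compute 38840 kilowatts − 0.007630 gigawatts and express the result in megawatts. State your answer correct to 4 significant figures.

31.21 MW

38840 kW = 38.8400 MW and 0.007630 GW = 7.63000 MW.
38.8400 − 7.63000 ≈ 31.21 MW.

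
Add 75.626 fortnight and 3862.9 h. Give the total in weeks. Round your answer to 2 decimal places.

174.25 wk

75.626 fortnight = 151.252 wk and 3862.9 h = 22.9935 wk.
151.252 + 22.9935 ≈ 174.25 wk.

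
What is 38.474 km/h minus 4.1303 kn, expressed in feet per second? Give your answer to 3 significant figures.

28.1 ft/s

38.474 km/h = 35.0631 ft/s and 4.1303 kn = 6.97116 ft/s.
35.0631 − 6.97116 ≈ 28.1 ft/s.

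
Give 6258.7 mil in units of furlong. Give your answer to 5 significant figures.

1 mil = 1.26263e-7 furlong.
6258.7 × 1.26263e-7 ≈ 0.00079024 furlong.

0.00079024 furlong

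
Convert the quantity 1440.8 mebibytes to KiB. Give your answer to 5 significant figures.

1.4754 × 10^6 KiB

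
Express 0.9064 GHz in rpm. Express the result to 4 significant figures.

1 gigahertz = 6.00000 × 10^10 revolutions per minute.
So 0.9064 × 6.00000 × 10^10 ≈ 5.438 × 10^10 rpm.

5.438 × 10^10 rpm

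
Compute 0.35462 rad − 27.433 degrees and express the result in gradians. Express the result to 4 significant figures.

0.35462 rad = 22.5758 grad and 27.433 ° = 30.4811 grad.
22.5758 − 30.4811 ≈ -7.905 grad.

-7.905 grad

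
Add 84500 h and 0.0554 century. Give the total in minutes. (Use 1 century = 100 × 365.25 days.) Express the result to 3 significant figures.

7.98e+6 min

84500 h = 5.07000e+6 min and 0.0554 century = 2.91382e+6 min.
5.07000e+6 + 2.91382e+6 ≈ 7.98e+6 min.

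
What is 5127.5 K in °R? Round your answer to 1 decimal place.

9229.5 °R

°R = K × 9/5.
Applying the formula gives 9229.5 °R.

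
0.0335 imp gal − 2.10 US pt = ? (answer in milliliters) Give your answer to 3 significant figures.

-841 mL

0.0335 imp gal = 152.294 mL and 2.10 US pt = 993.671 mL.
152.294 − 993.671 ≈ -841 mL.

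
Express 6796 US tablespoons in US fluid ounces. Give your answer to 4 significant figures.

3398 US fl oz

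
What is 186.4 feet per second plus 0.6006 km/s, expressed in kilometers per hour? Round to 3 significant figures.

186.4 ft/s = 204.533 km/h and 0.6006 km/s = 2162.16 km/h.
204.533 + 2162.16 ≈ 2370 km/h.

2370 km/h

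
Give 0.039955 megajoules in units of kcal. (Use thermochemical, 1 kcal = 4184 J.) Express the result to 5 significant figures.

9.5495 kilocalories

1 MJ = 239.006 kcal.
Then 0.039955 × 239.006 ≈ 9.5495 kcal.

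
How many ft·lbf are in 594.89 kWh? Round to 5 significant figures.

1 kilowatt-hour = 2.65522e+6 ft·lbf.
Then 594.89 × 2.65522e+6 ≈ 1.5796e+9 ft·lbf.

1.5796e+9 foot-pounds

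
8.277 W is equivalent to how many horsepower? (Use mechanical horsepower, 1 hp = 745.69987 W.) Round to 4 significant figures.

0.01110 hp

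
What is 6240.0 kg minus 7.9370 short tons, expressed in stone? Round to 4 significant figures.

-151.2 st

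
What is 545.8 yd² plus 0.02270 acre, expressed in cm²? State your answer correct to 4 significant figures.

545.8 yd² = 4.56358 × 10^6 cm² and 0.02270 acre = 918636 cm².
4.56358 × 10^6 + 918636 ≈ 5.482 × 10^6 cm².

5.482 × 10^6 cm²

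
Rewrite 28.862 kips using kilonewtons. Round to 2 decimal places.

128.38 kN

1 kip = 4.44822 kN.
28.862 × 4.44822 ≈ 128.38 kN.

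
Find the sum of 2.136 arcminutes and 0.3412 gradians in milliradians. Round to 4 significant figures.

2.136 arcmin = 0.621337 mrad and 0.3412 grad = 5.35956 mrad.
0.621337 + 5.35956 ≈ 5.981 mrad.

5.981 mrad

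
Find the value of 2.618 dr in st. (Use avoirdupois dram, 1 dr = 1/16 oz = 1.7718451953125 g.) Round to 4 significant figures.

0.0007305 st

1 dr = 0.000279018 stone.
So 2.618 × 0.000279018 ≈ 0.0007305 st.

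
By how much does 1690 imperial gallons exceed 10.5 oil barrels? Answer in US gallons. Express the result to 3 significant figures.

1590 US gal

1690 imp gal = 2029.61 US gal and 10.5 bbl = 441.000 US gal.
2029.61 − 441.000 ≈ 1590 US gal.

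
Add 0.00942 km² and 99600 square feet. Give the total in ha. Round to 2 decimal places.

1.87 ha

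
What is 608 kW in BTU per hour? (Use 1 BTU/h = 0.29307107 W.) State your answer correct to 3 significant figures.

2.07e+6 BTU per hour

1 kW = 3412.14 BTU per hour.
Then 608 × 3412.14 ≈ 2.07e+6 BTU/h.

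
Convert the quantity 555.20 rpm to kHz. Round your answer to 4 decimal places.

1 rpm = 1.66667e-5 kHz.
Then 555.20 × 1.66667e-5 ≈ 0.0093 kHz.

0.0093 kHz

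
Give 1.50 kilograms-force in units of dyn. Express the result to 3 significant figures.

1.47e+6 dyn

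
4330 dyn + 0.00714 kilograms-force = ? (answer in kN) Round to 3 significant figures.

4330 dyn = 4.33000e-5 kN and 0.00714 kgf = 7.00195e-5 kN.
4.33000e-5 + 7.00195e-5 ≈ 0.000113 kN.

0.000113 kilonewtons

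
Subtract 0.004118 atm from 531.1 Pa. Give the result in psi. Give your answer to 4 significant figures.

0.01651 pounds per square inch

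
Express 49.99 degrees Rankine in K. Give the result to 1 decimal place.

27.8 K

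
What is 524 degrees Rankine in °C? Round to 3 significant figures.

18.0 °C

°R = (°C + 273.15) × 9/5.
Applying the formula gives 18.0 °C.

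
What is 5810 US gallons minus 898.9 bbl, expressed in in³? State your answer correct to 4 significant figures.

-7.379 × 10^6 in³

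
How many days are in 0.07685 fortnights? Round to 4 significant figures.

1.076 days

1 fortnight = 14.0000 d.
So 0.07685 × 14.0000 ≈ 1.076 d.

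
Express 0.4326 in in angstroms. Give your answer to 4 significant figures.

1.099e+8 angstroms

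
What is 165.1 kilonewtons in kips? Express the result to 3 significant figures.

37.1 kip

1 kilonewton = 0.224809 kip.
165.1 × 0.224809 ≈ 37.1 kip.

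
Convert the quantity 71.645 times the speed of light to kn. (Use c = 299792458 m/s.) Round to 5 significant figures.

4.1751 × 10^10 knots

1 speed of light = 5.82750 × 10^8 knots.
71.645 × 5.82750 × 10^8 ≈ 4.1751 × 10^10 kn.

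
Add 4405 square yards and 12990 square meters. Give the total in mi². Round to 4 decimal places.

0.0064 mi²

4405 yd² = 0.00142207 mi² and 12990 m² = 0.00501547 mi².
0.00142207 + 0.00501547 ≈ 0.0064 mi².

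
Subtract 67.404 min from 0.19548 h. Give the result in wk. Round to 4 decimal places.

-0.0055 wk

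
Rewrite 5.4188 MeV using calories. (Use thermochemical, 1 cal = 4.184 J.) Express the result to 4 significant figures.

2.075 × 10^-13 cal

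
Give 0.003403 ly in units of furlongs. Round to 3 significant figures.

1.60e+11 furlongs

1 ly = 4.70290e+13 furlong.
Thus 0.003403 × 4.70290e+13 ≈ 1.60e+11 furlong.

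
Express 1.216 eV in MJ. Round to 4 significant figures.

1.948 × 10^-25 megajoules

1 electronvolt = 1.60218 × 10^-25 MJ.
Then 1.216 × 1.60218 × 10^-25 ≈ 1.948 × 10^-25 MJ.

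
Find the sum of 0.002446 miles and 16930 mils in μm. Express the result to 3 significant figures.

4.37 × 10^6 μm

0.002446 mi = 3.93646 × 10^6 μm and 16930 mil = 430022 μm.
3.93646 × 10^6 + 430022 ≈ 4.37 × 10^6 μm.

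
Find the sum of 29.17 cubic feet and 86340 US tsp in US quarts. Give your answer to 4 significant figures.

1323 US quarts

29.17 ft³ = 872.8270 US qt and 86340 US tsp = 449.6875 US qt.
872.8270 + 449.6875 ≈ 1323 US qt.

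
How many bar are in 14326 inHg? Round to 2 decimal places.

1 inHg = 0.0338639 bar.
Then 14326 × 0.0338639 ≈ 485.13 bar.

485.13 bar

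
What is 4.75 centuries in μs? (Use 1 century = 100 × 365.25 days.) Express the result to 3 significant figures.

1.50e+16 μs

1 century = 3.15576e+15 μs.
Thus 4.75 × 3.15576e+15 ≈ 1.50e+16 μs.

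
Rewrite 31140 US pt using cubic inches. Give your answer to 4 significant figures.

1 US pt = 28.8750 in³.
So 31140 × 28.8750 ≈ 899200 in³.

899200 in³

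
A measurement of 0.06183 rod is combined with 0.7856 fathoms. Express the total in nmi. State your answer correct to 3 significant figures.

0.06183 rod = 0.000167903 nmi and 0.7856 fathom = 0.000775759 nmi.
0.000167903 + 0.000775759 ≈ 0.000944 nmi.

0.000944 nmi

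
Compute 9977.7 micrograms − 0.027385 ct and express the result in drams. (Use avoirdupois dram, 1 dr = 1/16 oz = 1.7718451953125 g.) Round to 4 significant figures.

0.002540 dr

9977.7 μg = 0.00563125 dr and 0.027385 ct = 0.00309113 dr.
0.00563125 − 0.00309113 ≈ 0.002540 dr.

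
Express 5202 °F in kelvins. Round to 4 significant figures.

3145 K

K = (°F + 459.67) × 5/9.
Applying the formula gives 3145 K.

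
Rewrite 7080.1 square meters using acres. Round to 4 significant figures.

1.750 acres

1 m² = 0.000247105 acres.
Then 7080.1 × 0.000247105 ≈ 1.750 acre.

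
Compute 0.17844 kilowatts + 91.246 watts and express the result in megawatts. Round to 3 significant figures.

0.17844 kW = 0.000178440 MW and 91.246 W = 9.12460 × 10^-5 MW.
0.000178440 + 9.12460 × 10^-5 ≈ 0.000270 MW.

0.000270 MW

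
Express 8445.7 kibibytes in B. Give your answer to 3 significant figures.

1 KiB = 1024.00 B.
8445.7 × 1024.00 ≈ 8.65e+6 B.

8.65e+6 B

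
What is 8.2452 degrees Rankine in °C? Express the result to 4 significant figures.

°R = (°C + 273.15) × 9/5.
Applying the formula gives -268.6 °C.

-268.6 °C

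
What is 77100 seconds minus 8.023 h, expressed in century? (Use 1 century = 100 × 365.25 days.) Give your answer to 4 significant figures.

1.528 × 10^-5 century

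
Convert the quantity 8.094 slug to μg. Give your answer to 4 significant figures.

1 slug = 1.45939 × 10^10 μg.
Thus 8.094 × 1.45939 × 10^10 ≈ 1.181 × 10^11 μg.

1.181 × 10^11 μg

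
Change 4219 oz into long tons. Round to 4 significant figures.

0.1177 long tons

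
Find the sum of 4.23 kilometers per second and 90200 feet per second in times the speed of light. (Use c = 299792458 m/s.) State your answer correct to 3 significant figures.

4.23 km/s = 1.41098e-5 c and 90200 ft/s = 9.17066e-5 c.
1.41098e-5 + 9.17066e-5 ≈ 0.000106 c.

0.000106 c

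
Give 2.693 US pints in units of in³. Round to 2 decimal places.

1 US pint = 28.8750 cubic inches.
Then 2.693 × 28.8750 ≈ 77.76 in³.

77.76 in³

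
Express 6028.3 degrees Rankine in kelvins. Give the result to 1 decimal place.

3349.1 kelvins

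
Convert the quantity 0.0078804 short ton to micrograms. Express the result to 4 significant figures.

1 short ton = 9.07185 × 10^11 micrograms.
Thus 0.0078804 × 9.07185 × 10^11 ≈ 7.149 × 10^9 μg.

7.149 × 10^9 μg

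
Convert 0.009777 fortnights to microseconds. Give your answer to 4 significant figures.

1.183 × 10^10 μs

1 fortnight = 1.20960 × 10^12 μs.
Then 0.009777 × 1.20960 × 10^12 ≈ 1.183 × 10^10 μs.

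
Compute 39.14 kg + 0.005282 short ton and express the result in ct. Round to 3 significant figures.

39.14 kg = 195700 ct and 0.005282 short ton = 23958.7 ct.
195700 + 23958.7 ≈ 220000 ct.

220000 ct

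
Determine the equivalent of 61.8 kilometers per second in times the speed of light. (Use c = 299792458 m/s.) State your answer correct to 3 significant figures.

0.000206 c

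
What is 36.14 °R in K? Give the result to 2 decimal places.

20.08 K

°R = K × 9/5.
Applying the formula gives 20.08 K.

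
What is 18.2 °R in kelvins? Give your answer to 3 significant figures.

10.1 K

°R = K × 9/5.
Applying the formula gives 10.1 K.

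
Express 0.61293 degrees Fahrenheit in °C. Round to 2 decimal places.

-17.44 degrees Celsius

°C = (°F − 32) × 5/9.
Applying the formula gives -17.44 °C.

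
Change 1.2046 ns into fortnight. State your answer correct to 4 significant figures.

9.959 × 10^-16 fortnights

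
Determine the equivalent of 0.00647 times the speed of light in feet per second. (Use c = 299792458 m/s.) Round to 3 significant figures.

1 speed of light = 9.83571e+8 feet per second.
So 0.00647 × 9.83571e+8 ≈ 6.36e+6 ft/s.

6.36e+6 feet per second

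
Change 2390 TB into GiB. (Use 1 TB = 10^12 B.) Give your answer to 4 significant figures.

2.226e+6 gibibytes

1 terabyte = 931.323 GiB.
2390 × 931.323 ≈ 2.226e+6 GiB.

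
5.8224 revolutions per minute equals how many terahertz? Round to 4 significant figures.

9.704 × 10^-14 terahertz

1 revolution per minute = 1.66667 × 10^-14 THz.
So 5.8224 × 1.66667 × 10^-14 ≈ 9.704 × 10^-14 THz.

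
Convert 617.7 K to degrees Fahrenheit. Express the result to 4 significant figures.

K = (°F + 459.67) × 5/9.
Applying the formula gives 652.2 °F.

652.2 °F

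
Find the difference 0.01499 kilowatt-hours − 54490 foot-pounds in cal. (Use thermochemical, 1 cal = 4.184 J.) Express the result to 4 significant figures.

0.01499 kWh = 12897.7 cal and 54490 ft·lbf = 17657.4 cal.
12897.7 − 17657.4 ≈ -4760 cal.

-4760 calories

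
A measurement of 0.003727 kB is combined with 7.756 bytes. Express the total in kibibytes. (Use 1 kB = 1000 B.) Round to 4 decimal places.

0.003727 kB = 0.00363965 KiB and 7.756 B = 0.00757422 KiB.
0.00363965 + 0.00757422 ≈ 0.0112 KiB.

0.0112 KiB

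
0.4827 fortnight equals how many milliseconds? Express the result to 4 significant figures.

1 fortnight = 1.20960 × 10^9 ms.
So 0.4827 × 1.20960 × 10^9 ≈ 5.839 × 10^8 ms.

5.839 × 10^8 ms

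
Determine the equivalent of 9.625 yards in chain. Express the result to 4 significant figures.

1 yard = 0.0454545 chain.
Thus 9.625 × 0.0454545 ≈ 0.4375 chain.

0.4375 chain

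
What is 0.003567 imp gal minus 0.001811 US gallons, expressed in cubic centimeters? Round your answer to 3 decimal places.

9.361 cubic centimeters

0.003567 imp gal = 16.2159 cm³ and 0.001811 US gal = 6.85538 cm³.
16.2159 − 6.85538 ≈ 9.361 cm³.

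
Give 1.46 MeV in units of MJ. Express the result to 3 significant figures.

2.34e-19 MJ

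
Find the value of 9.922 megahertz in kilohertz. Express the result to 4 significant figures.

9922 kHz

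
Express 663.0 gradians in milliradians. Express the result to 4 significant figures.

1 grad = 15.7080 mrad.
663.0 × 15.7080 ≈ 10410 mrad.

10410 milliradians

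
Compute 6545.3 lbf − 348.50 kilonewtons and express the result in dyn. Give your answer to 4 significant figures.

-3.194e+10 dynes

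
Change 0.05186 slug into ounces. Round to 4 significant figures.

26.70 oz

1 slug = 514.785 ounces.
Thus 0.05186 × 514.785 ≈ 26.70 oz.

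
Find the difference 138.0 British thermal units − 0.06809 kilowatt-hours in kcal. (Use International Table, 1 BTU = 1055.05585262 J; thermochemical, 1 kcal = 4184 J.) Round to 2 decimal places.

138.0 BTU = 34.7987 kcal and 0.06809 kWh = 58.5860 kcal.
34.7987 − 58.5860 ≈ -23.79 kcal.

-23.79 kilocalories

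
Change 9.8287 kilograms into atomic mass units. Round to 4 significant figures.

5.919e+27 u

1 kilogram = 6.02214e+26 u.
Then 9.8287 × 6.02214e+26 ≈ 5.919e+27 u.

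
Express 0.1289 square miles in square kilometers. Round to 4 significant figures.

0.3338 square kilometers

1 square mile = 2.58999 km².
So 0.1289 × 2.58999 ≈ 0.3338 km².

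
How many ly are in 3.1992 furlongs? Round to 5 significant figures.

6.8026 × 10^-14 ly

1 furlong = 2.12635 × 10^-14 light-years.
Thus 3.1992 × 2.12635 × 10^-14 ≈ 6.8026 × 10^-14 ly.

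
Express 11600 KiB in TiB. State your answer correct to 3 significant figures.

1 kibibyte = 9.31323 × 10^-10 tebibytes.
Thus 11600 × 9.31323 × 10^-10 ≈ 1.08 × 10^-5 TiB.

1.08 × 10^-5 TiB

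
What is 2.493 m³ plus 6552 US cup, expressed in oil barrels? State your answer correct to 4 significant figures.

2.493 m³ = 15.6805 bbl and 6552 US cup = 9.75000 bbl.
15.6805 + 9.75000 ≈ 25.43 bbl.

25.43 oil barrels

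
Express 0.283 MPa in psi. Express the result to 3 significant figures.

41.0 psi

1 MPa = 145.038 pounds per square inch.
Thus 0.283 × 145.038 ≈ 41.0 psi.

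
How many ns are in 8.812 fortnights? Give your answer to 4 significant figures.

1.066 × 10^16 ns

1 fortnight = 1.20960 × 10^15 ns.
8.812 × 1.20960 × 10^15 ≈ 1.066 × 10^16 ns.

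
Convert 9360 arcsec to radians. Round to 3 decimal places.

1 arcsecond = 4.84814e-6 rad.
9360 × 4.84814e-6 ≈ 0.045 rad.

0.045 rad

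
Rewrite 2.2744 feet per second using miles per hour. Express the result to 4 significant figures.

1 foot per second = 0.681818 mph.
So 2.2744 × 0.681818 ≈ 1.551 mph.

1.551 miles per hour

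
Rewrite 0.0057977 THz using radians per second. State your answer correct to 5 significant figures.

1 terahertz = 6.28319 × 10^12 rad/s.
Thus 0.0057977 × 6.28319 × 10^12 ≈ 3.6428 × 10^10 rad/s.

3.6428 × 10^10 rad/s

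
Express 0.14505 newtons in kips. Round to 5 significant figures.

1 newton = 0.000224809 kip.
Thus 0.14505 × 0.000224809 ≈ 3.2609 × 10^-5 kip.

3.2609 × 10^-5 kips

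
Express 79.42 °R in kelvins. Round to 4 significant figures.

44.12 K

°R = K × 9/5.
Applying the formula gives 44.12 K.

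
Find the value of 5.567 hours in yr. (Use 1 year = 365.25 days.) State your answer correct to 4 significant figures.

1 h = 0.000114077 years.
So 5.567 × 0.000114077 ≈ 0.0006351 yr.

0.0006351 yr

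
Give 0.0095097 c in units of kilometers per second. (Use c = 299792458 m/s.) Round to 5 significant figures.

2850.9 km/s

1 c = 299792 kilometers per second.
Thus 0.0095097 × 299792 ≈ 2850.9 km/s.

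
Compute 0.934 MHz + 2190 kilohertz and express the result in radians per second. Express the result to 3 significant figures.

1.96e+7 radians per second

0.934 MHz = 5.86850e+6 rad/s and 2190 kHz = 1.37602e+7 rad/s.
5.86850e+6 + 1.37602e+7 ≈ 1.96e+7 rad/s.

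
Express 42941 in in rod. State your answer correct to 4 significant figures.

216.9 rods

1 in = 0.00505051 rod.
42941 × 0.00505051 ≈ 216.9 rod.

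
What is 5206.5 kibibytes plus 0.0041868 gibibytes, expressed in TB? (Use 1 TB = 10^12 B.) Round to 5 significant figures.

9.8270 × 10^-6 TB

5206.5 KiB = 5.33146 × 10^-6 TB and 0.0041868 GiB = 4.49554 × 10^-6 TB.
5.33146 × 10^-6 + 4.49554 × 10^-6 ≈ 9.8270 × 10^-6 TB.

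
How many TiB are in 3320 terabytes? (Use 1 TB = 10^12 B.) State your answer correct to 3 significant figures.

3020 TiB

1 terabyte = 0.909495 TiB.
So 3320 × 0.909495 ≈ 3020 TiB.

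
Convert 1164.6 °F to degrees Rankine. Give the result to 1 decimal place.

°R = °F + 459.67.
Applying the formula gives 1624.3 °R.

1624.3 °R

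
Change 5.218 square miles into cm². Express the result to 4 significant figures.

1.351e+11 square centimeters

1 mi² = 2.58999e+10 cm².
So 5.218 × 2.58999e+10 ≈ 1.351e+11 cm².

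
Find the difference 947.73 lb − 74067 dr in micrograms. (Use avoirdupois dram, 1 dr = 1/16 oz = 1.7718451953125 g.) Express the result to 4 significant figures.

947.73 lb = 4.29883e+11 μg and 74067 dr = 1.31235e+11 μg.
4.29883e+11 − 1.31235e+11 ≈ 2.986e+11 μg.

2.986e+11 micrograms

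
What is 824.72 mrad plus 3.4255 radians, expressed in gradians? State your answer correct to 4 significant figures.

270.6 gradians

824.72 mrad = 52.5033 grad and 3.4255 rad = 218.074 grad.
52.5033 + 218.074 ≈ 270.6 grad.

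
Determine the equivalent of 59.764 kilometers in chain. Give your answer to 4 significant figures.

2971 chains

1 km = 49.7097 chain.
Then 59.764 × 49.7097 ≈ 2971 chain.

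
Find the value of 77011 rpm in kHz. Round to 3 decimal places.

1 rpm = 1.66667 × 10^-5 kilohertz.
Then 77011 × 1.66667 × 10^-5 ≈ 1.284 kHz.

1.284 kHz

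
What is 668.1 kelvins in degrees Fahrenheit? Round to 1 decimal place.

742.9 degrees Fahrenheit

K = (°F + 459.67) × 5/9.
Applying the formula gives 742.9 °F.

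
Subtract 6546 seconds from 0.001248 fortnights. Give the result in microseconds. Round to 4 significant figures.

-5.036e+9 μs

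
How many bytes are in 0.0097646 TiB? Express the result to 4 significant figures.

1.074e+10 B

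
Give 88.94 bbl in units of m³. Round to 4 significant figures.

14.14 cubic meters

1 oil barrel = 0.158987 m³.
88.94 × 0.158987 ≈ 14.14 m³.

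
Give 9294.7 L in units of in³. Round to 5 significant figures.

567200 in³

1 L = 61.0237 cubic inches.
Thus 9294.7 × 61.0237 ≈ 567200 in³.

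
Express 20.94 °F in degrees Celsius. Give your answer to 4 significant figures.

-6.144 °C

°F = °C × 9/5 + 32.
Applying the formula gives -6.144 °C.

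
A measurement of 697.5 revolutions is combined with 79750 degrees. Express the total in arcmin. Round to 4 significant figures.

1.985 × 10^7 arcmin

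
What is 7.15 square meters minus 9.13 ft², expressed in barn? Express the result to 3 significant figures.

6.30 × 10^28 barn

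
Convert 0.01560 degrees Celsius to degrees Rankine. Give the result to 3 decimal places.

491.698 °R

°R = (°C + 273.15) × 9/5.
Applying the formula gives 491.698 °R.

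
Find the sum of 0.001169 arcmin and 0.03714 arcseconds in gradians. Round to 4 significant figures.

3.311 × 10^-5 grad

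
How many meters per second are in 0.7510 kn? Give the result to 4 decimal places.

1 kn = 0.514444 m/s.
So 0.7510 × 0.514444 ≈ 0.3863 m/s.

0.3863 meters per second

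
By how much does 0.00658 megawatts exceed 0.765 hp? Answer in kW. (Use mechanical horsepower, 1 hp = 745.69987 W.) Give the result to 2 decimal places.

6.01 kW

0.00658 MW = 6.58000 kW and 0.765 hp = 0.570460 kW.
6.58000 − 0.570460 ≈ 6.01 kW.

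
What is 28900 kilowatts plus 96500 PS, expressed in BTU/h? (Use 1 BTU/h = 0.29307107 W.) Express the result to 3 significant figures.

3.41 × 10^8 BTU/h

28900 kW = 9.86109 × 10^7 BTU/h and 96500 PS = 2.42179 × 10^8 BTU/h.
9.86109 × 10^7 + 2.42179 × 10^8 ≈ 3.41 × 10^8 BTU/h.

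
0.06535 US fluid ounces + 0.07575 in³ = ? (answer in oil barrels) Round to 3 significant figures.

2.00 × 10^-5 bbl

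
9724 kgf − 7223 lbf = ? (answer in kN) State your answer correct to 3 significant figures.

63.2 kN

9724 kgf = 95.3599 kN and 7223 lbf = 32.1295 kN.
95.3599 − 32.1295 ≈ 63.2 kN.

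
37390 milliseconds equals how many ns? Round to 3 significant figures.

3.74 × 10^10 ns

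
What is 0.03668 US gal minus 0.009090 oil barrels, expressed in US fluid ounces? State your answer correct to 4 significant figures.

0.03668 US gal = 4.69504 US fl oz and 0.009090 bbl = 48.8678 US fl oz.
4.69504 − 48.8678 ≈ -44.17 US fl oz.

-44.17 US fl oz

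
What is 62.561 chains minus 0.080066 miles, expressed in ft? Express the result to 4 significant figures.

3706 feet

62.561 chain = 4129.03 ft and 0.080066 mi = 422.748 ft.
4129.03 − 422.748 ≈ 3706 ft.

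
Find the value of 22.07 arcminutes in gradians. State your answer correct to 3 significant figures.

0.409 grad

1 arcmin = 0.0185185 grad.
Thus 22.07 × 0.0185185 ≈ 0.409 grad.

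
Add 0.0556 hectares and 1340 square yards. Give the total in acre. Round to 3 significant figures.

0.0556 ha = 0.137391 acre and 1340 yd² = 0.276860 acre.
0.137391 + 0.276860 ≈ 0.414 acre.

0.414 acre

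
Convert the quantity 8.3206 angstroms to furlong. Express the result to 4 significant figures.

4.136 × 10^-12 furlong

1 Å = 4.97097 × 10^-13 furlong.
So 8.3206 × 4.97097 × 10^-13 ≈ 4.136 × 10^-12 furlong.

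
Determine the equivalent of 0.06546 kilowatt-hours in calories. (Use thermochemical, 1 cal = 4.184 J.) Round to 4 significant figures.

1 kWh = 860421 cal.
So 0.06546 × 860421 ≈ 56320 cal.

56320 calories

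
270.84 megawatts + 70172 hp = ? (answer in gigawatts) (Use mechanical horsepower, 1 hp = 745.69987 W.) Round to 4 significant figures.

0.3232 GW

270.84 MW = 0.270840 GW and 70172 hp = 0.0523273 GW.
0.270840 + 0.0523273 ≈ 0.3232 GW.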